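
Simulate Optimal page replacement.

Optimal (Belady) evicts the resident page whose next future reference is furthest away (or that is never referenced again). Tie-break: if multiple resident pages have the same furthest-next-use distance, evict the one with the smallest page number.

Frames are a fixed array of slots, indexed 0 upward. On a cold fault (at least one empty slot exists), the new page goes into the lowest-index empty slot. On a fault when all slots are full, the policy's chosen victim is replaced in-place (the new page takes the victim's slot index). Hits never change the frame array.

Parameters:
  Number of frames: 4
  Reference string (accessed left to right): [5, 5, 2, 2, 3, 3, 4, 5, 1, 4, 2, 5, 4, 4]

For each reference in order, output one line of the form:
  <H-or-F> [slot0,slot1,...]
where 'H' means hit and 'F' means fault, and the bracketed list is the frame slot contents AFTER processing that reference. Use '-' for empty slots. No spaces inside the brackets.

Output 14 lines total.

F [5,-,-,-]
H [5,-,-,-]
F [5,2,-,-]
H [5,2,-,-]
F [5,2,3,-]
H [5,2,3,-]
F [5,2,3,4]
H [5,2,3,4]
F [5,2,1,4]
H [5,2,1,4]
H [5,2,1,4]
H [5,2,1,4]
H [5,2,1,4]
H [5,2,1,4]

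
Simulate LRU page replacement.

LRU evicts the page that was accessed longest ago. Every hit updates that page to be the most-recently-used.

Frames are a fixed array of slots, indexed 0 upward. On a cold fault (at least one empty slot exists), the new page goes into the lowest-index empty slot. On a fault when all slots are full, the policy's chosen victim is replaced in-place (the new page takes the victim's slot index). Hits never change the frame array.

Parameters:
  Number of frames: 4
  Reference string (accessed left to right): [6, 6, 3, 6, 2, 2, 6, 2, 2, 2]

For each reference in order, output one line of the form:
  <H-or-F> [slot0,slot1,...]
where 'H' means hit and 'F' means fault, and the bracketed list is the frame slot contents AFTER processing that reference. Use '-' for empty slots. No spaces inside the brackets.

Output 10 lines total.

F [6,-,-,-]
H [6,-,-,-]
F [6,3,-,-]
H [6,3,-,-]
F [6,3,2,-]
H [6,3,2,-]
H [6,3,2,-]
H [6,3,2,-]
H [6,3,2,-]
H [6,3,2,-]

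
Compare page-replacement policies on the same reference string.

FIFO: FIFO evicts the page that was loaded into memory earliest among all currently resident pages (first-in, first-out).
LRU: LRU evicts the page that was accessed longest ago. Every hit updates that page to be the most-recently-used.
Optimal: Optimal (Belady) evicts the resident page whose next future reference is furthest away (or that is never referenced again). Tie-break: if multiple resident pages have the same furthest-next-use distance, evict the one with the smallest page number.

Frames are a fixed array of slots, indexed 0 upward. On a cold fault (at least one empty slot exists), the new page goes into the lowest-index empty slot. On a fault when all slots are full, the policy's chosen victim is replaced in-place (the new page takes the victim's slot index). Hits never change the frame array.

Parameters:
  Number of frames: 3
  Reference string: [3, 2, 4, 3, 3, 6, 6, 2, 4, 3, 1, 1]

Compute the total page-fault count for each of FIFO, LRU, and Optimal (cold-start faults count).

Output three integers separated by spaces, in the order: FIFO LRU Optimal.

Answer: 6 8 6

Derivation:
--- FIFO ---
  step 0: ref 3 -> FAULT, frames=[3,-,-] (faults so far: 1)
  step 1: ref 2 -> FAULT, frames=[3,2,-] (faults so far: 2)
  step 2: ref 4 -> FAULT, frames=[3,2,4] (faults so far: 3)
  step 3: ref 3 -> HIT, frames=[3,2,4] (faults so far: 3)
  step 4: ref 3 -> HIT, frames=[3,2,4] (faults so far: 3)
  step 5: ref 6 -> FAULT, evict 3, frames=[6,2,4] (faults so far: 4)
  step 6: ref 6 -> HIT, frames=[6,2,4] (faults so far: 4)
  step 7: ref 2 -> HIT, frames=[6,2,4] (faults so far: 4)
  step 8: ref 4 -> HIT, frames=[6,2,4] (faults so far: 4)
  step 9: ref 3 -> FAULT, evict 2, frames=[6,3,4] (faults so far: 5)
  step 10: ref 1 -> FAULT, evict 4, frames=[6,3,1] (faults so far: 6)
  step 11: ref 1 -> HIT, frames=[6,3,1] (faults so far: 6)
  FIFO total faults: 6
--- LRU ---
  step 0: ref 3 -> FAULT, frames=[3,-,-] (faults so far: 1)
  step 1: ref 2 -> FAULT, frames=[3,2,-] (faults so far: 2)
  step 2: ref 4 -> FAULT, frames=[3,2,4] (faults so far: 3)
  step 3: ref 3 -> HIT, frames=[3,2,4] (faults so far: 3)
  step 4: ref 3 -> HIT, frames=[3,2,4] (faults so far: 3)
  step 5: ref 6 -> FAULT, evict 2, frames=[3,6,4] (faults so far: 4)
  step 6: ref 6 -> HIT, frames=[3,6,4] (faults so far: 4)
  step 7: ref 2 -> FAULT, evict 4, frames=[3,6,2] (faults so far: 5)
  step 8: ref 4 -> FAULT, evict 3, frames=[4,6,2] (faults so far: 6)
  step 9: ref 3 -> FAULT, evict 6, frames=[4,3,2] (faults so far: 7)
  step 10: ref 1 -> FAULT, evict 2, frames=[4,3,1] (faults so far: 8)
  step 11: ref 1 -> HIT, frames=[4,3,1] (faults so far: 8)
  LRU total faults: 8
--- Optimal ---
  step 0: ref 3 -> FAULT, frames=[3,-,-] (faults so far: 1)
  step 1: ref 2 -> FAULT, frames=[3,2,-] (faults so far: 2)
  step 2: ref 4 -> FAULT, frames=[3,2,4] (faults so far: 3)
  step 3: ref 3 -> HIT, frames=[3,2,4] (faults so far: 3)
  step 4: ref 3 -> HIT, frames=[3,2,4] (faults so far: 3)
  step 5: ref 6 -> FAULT, evict 3, frames=[6,2,4] (faults so far: 4)
  step 6: ref 6 -> HIT, frames=[6,2,4] (faults so far: 4)
  step 7: ref 2 -> HIT, frames=[6,2,4] (faults so far: 4)
  step 8: ref 4 -> HIT, frames=[6,2,4] (faults so far: 4)
  step 9: ref 3 -> FAULT, evict 2, frames=[6,3,4] (faults so far: 5)
  step 10: ref 1 -> FAULT, evict 3, frames=[6,1,4] (faults so far: 6)
  step 11: ref 1 -> HIT, frames=[6,1,4] (faults so far: 6)
  Optimal total faults: 6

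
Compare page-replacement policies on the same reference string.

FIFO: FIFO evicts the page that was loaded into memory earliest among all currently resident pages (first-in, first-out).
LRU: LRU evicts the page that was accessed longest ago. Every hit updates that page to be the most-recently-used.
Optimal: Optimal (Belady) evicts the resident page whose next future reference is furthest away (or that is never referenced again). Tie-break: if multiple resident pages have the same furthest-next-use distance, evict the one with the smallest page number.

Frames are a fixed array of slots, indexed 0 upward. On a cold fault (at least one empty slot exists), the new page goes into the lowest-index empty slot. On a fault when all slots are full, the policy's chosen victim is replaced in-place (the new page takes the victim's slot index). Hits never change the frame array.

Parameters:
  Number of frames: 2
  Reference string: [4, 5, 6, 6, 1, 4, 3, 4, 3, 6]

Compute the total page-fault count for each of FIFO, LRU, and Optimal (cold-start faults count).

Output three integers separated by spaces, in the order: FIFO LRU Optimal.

--- FIFO ---
  step 0: ref 4 -> FAULT, frames=[4,-] (faults so far: 1)
  step 1: ref 5 -> FAULT, frames=[4,5] (faults so far: 2)
  step 2: ref 6 -> FAULT, evict 4, frames=[6,5] (faults so far: 3)
  step 3: ref 6 -> HIT, frames=[6,5] (faults so far: 3)
  step 4: ref 1 -> FAULT, evict 5, frames=[6,1] (faults so far: 4)
  step 5: ref 4 -> FAULT, evict 6, frames=[4,1] (faults so far: 5)
  step 6: ref 3 -> FAULT, evict 1, frames=[4,3] (faults so far: 6)
  step 7: ref 4 -> HIT, frames=[4,3] (faults so far: 6)
  step 8: ref 3 -> HIT, frames=[4,3] (faults so far: 6)
  step 9: ref 6 -> FAULT, evict 4, frames=[6,3] (faults so far: 7)
  FIFO total faults: 7
--- LRU ---
  step 0: ref 4 -> FAULT, frames=[4,-] (faults so far: 1)
  step 1: ref 5 -> FAULT, frames=[4,5] (faults so far: 2)
  step 2: ref 6 -> FAULT, evict 4, frames=[6,5] (faults so far: 3)
  step 3: ref 6 -> HIT, frames=[6,5] (faults so far: 3)
  step 4: ref 1 -> FAULT, evict 5, frames=[6,1] (faults so far: 4)
  step 5: ref 4 -> FAULT, evict 6, frames=[4,1] (faults so far: 5)
  step 6: ref 3 -> FAULT, evict 1, frames=[4,3] (faults so far: 6)
  step 7: ref 4 -> HIT, frames=[4,3] (faults so far: 6)
  step 8: ref 3 -> HIT, frames=[4,3] (faults so far: 6)
  step 9: ref 6 -> FAULT, evict 4, frames=[6,3] (faults so far: 7)
  LRU total faults: 7
--- Optimal ---
  step 0: ref 4 -> FAULT, frames=[4,-] (faults so far: 1)
  step 1: ref 5 -> FAULT, frames=[4,5] (faults so far: 2)
  step 2: ref 6 -> FAULT, evict 5, frames=[4,6] (faults so far: 3)
  step 3: ref 6 -> HIT, frames=[4,6] (faults so far: 3)
  step 4: ref 1 -> FAULT, evict 6, frames=[4,1] (faults so far: 4)
  step 5: ref 4 -> HIT, frames=[4,1] (faults so far: 4)
  step 6: ref 3 -> FAULT, evict 1, frames=[4,3] (faults so far: 5)
  step 7: ref 4 -> HIT, frames=[4,3] (faults so far: 5)
  step 8: ref 3 -> HIT, frames=[4,3] (faults so far: 5)
  step 9: ref 6 -> FAULT, evict 3, frames=[4,6] (faults so far: 6)
  Optimal total faults: 6

Answer: 7 7 6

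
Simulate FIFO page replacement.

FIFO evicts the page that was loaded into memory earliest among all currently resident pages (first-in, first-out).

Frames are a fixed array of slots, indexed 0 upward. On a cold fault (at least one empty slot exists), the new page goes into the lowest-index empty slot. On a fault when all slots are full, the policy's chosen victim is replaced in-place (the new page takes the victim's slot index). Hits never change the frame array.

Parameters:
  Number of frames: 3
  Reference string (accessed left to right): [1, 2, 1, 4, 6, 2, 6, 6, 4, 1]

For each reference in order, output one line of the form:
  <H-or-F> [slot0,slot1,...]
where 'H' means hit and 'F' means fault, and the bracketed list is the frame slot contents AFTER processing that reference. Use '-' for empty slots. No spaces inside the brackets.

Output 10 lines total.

F [1,-,-]
F [1,2,-]
H [1,2,-]
F [1,2,4]
F [6,2,4]
H [6,2,4]
H [6,2,4]
H [6,2,4]
H [6,2,4]
F [6,1,4]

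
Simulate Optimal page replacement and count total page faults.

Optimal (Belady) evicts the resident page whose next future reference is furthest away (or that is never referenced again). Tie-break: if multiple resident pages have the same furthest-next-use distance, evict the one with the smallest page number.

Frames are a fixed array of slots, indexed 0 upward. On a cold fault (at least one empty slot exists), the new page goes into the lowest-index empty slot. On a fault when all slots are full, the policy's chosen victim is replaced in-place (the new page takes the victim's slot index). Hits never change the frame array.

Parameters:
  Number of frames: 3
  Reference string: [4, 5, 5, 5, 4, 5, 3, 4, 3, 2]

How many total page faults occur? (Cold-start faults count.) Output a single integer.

Answer: 4

Derivation:
Step 0: ref 4 → FAULT, frames=[4,-,-]
Step 1: ref 5 → FAULT, frames=[4,5,-]
Step 2: ref 5 → HIT, frames=[4,5,-]
Step 3: ref 5 → HIT, frames=[4,5,-]
Step 4: ref 4 → HIT, frames=[4,5,-]
Step 5: ref 5 → HIT, frames=[4,5,-]
Step 6: ref 3 → FAULT, frames=[4,5,3]
Step 7: ref 4 → HIT, frames=[4,5,3]
Step 8: ref 3 → HIT, frames=[4,5,3]
Step 9: ref 2 → FAULT (evict 3), frames=[4,5,2]
Total faults: 4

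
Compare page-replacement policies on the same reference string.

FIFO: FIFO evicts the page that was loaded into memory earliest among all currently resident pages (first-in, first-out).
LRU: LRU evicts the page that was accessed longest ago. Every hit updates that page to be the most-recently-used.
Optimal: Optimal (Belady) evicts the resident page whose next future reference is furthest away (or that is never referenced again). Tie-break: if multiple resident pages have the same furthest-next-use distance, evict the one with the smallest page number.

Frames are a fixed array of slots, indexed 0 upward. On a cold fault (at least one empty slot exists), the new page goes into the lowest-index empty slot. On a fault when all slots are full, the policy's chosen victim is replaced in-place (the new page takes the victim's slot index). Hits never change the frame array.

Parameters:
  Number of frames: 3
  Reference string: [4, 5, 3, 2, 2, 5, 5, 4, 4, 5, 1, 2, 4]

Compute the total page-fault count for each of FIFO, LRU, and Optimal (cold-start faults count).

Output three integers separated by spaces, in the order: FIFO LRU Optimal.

Answer: 9 8 5

Derivation:
--- FIFO ---
  step 0: ref 4 -> FAULT, frames=[4,-,-] (faults so far: 1)
  step 1: ref 5 -> FAULT, frames=[4,5,-] (faults so far: 2)
  step 2: ref 3 -> FAULT, frames=[4,5,3] (faults so far: 3)
  step 3: ref 2 -> FAULT, evict 4, frames=[2,5,3] (faults so far: 4)
  step 4: ref 2 -> HIT, frames=[2,5,3] (faults so far: 4)
  step 5: ref 5 -> HIT, frames=[2,5,3] (faults so far: 4)
  step 6: ref 5 -> HIT, frames=[2,5,3] (faults so far: 4)
  step 7: ref 4 -> FAULT, evict 5, frames=[2,4,3] (faults so far: 5)
  step 8: ref 4 -> HIT, frames=[2,4,3] (faults so far: 5)
  step 9: ref 5 -> FAULT, evict 3, frames=[2,4,5] (faults so far: 6)
  step 10: ref 1 -> FAULT, evict 2, frames=[1,4,5] (faults so far: 7)
  step 11: ref 2 -> FAULT, evict 4, frames=[1,2,5] (faults so far: 8)
  step 12: ref 4 -> FAULT, evict 5, frames=[1,2,4] (faults so far: 9)
  FIFO total faults: 9
--- LRU ---
  step 0: ref 4 -> FAULT, frames=[4,-,-] (faults so far: 1)
  step 1: ref 5 -> FAULT, frames=[4,5,-] (faults so far: 2)
  step 2: ref 3 -> FAULT, frames=[4,5,3] (faults so far: 3)
  step 3: ref 2 -> FAULT, evict 4, frames=[2,5,3] (faults so far: 4)
  step 4: ref 2 -> HIT, frames=[2,5,3] (faults so far: 4)
  step 5: ref 5 -> HIT, frames=[2,5,3] (faults so far: 4)
  step 6: ref 5 -> HIT, frames=[2,5,3] (faults so far: 4)
  step 7: ref 4 -> FAULT, evict 3, frames=[2,5,4] (faults so far: 5)
  step 8: ref 4 -> HIT, frames=[2,5,4] (faults so far: 5)
  step 9: ref 5 -> HIT, frames=[2,5,4] (faults so far: 5)
  step 10: ref 1 -> FAULT, evict 2, frames=[1,5,4] (faults so far: 6)
  step 11: ref 2 -> FAULT, evict 4, frames=[1,5,2] (faults so far: 7)
  step 12: ref 4 -> FAULT, evict 5, frames=[1,4,2] (faults so far: 8)
  LRU total faults: 8
--- Optimal ---
  step 0: ref 4 -> FAULT, frames=[4,-,-] (faults so far: 1)
  step 1: ref 5 -> FAULT, frames=[4,5,-] (faults so far: 2)
  step 2: ref 3 -> FAULT, frames=[4,5,3] (faults so far: 3)
  step 3: ref 2 -> FAULT, evict 3, frames=[4,5,2] (faults so far: 4)
  step 4: ref 2 -> HIT, frames=[4,5,2] (faults so far: 4)
  step 5: ref 5 -> HIT, frames=[4,5,2] (faults so far: 4)
  step 6: ref 5 -> HIT, frames=[4,5,2] (faults so far: 4)
  step 7: ref 4 -> HIT, frames=[4,5,2] (faults so far: 4)
  step 8: ref 4 -> HIT, frames=[4,5,2] (faults so far: 4)
  step 9: ref 5 -> HIT, frames=[4,5,2] (faults so far: 4)
  step 10: ref 1 -> FAULT, evict 5, frames=[4,1,2] (faults so far: 5)
  step 11: ref 2 -> HIT, frames=[4,1,2] (faults so far: 5)
  step 12: ref 4 -> HIT, frames=[4,1,2] (faults so far: 5)
  Optimal total faults: 5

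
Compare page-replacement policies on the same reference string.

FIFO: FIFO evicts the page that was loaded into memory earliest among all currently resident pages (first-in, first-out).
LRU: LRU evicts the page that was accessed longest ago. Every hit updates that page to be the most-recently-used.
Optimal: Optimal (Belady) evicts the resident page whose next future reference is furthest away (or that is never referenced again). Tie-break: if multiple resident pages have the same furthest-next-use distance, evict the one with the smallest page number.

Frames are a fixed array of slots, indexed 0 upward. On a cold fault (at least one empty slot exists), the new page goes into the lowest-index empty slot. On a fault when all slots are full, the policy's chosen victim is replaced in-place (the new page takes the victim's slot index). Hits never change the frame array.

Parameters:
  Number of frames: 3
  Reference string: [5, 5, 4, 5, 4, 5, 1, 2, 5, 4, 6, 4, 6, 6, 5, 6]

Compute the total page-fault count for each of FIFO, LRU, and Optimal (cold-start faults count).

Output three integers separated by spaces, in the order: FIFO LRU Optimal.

--- FIFO ---
  step 0: ref 5 -> FAULT, frames=[5,-,-] (faults so far: 1)
  step 1: ref 5 -> HIT, frames=[5,-,-] (faults so far: 1)
  step 2: ref 4 -> FAULT, frames=[5,4,-] (faults so far: 2)
  step 3: ref 5 -> HIT, frames=[5,4,-] (faults so far: 2)
  step 4: ref 4 -> HIT, frames=[5,4,-] (faults so far: 2)
  step 5: ref 5 -> HIT, frames=[5,4,-] (faults so far: 2)
  step 6: ref 1 -> FAULT, frames=[5,4,1] (faults so far: 3)
  step 7: ref 2 -> FAULT, evict 5, frames=[2,4,1] (faults so far: 4)
  step 8: ref 5 -> FAULT, evict 4, frames=[2,5,1] (faults so far: 5)
  step 9: ref 4 -> FAULT, evict 1, frames=[2,5,4] (faults so far: 6)
  step 10: ref 6 -> FAULT, evict 2, frames=[6,5,4] (faults so far: 7)
  step 11: ref 4 -> HIT, frames=[6,5,4] (faults so far: 7)
  step 12: ref 6 -> HIT, frames=[6,5,4] (faults so far: 7)
  step 13: ref 6 -> HIT, frames=[6,5,4] (faults so far: 7)
  step 14: ref 5 -> HIT, frames=[6,5,4] (faults so far: 7)
  step 15: ref 6 -> HIT, frames=[6,5,4] (faults so far: 7)
  FIFO total faults: 7
--- LRU ---
  step 0: ref 5 -> FAULT, frames=[5,-,-] (faults so far: 1)
  step 1: ref 5 -> HIT, frames=[5,-,-] (faults so far: 1)
  step 2: ref 4 -> FAULT, frames=[5,4,-] (faults so far: 2)
  step 3: ref 5 -> HIT, frames=[5,4,-] (faults so far: 2)
  step 4: ref 4 -> HIT, frames=[5,4,-] (faults so far: 2)
  step 5: ref 5 -> HIT, frames=[5,4,-] (faults so far: 2)
  step 6: ref 1 -> FAULT, frames=[5,4,1] (faults so far: 3)
  step 7: ref 2 -> FAULT, evict 4, frames=[5,2,1] (faults so far: 4)
  step 8: ref 5 -> HIT, frames=[5,2,1] (faults so far: 4)
  step 9: ref 4 -> FAULT, evict 1, frames=[5,2,4] (faults so far: 5)
  step 10: ref 6 -> FAULT, evict 2, frames=[5,6,4] (faults so far: 6)
  step 11: ref 4 -> HIT, frames=[5,6,4] (faults so far: 6)
  step 12: ref 6 -> HIT, frames=[5,6,4] (faults so far: 6)
  step 13: ref 6 -> HIT, frames=[5,6,4] (faults so far: 6)
  step 14: ref 5 -> HIT, frames=[5,6,4] (faults so far: 6)
  step 15: ref 6 -> HIT, frames=[5,6,4] (faults so far: 6)
  LRU total faults: 6
--- Optimal ---
  step 0: ref 5 -> FAULT, frames=[5,-,-] (faults so far: 1)
  step 1: ref 5 -> HIT, frames=[5,-,-] (faults so far: 1)
  step 2: ref 4 -> FAULT, frames=[5,4,-] (faults so far: 2)
  step 3: ref 5 -> HIT, frames=[5,4,-] (faults so far: 2)
  step 4: ref 4 -> HIT, frames=[5,4,-] (faults so far: 2)
  step 5: ref 5 -> HIT, frames=[5,4,-] (faults so far: 2)
  step 6: ref 1 -> FAULT, frames=[5,4,1] (faults so far: 3)
  step 7: ref 2 -> FAULT, evict 1, frames=[5,4,2] (faults so far: 4)
  step 8: ref 5 -> HIT, frames=[5,4,2] (faults so far: 4)
  step 9: ref 4 -> HIT, frames=[5,4,2] (faults so far: 4)
  step 10: ref 6 -> FAULT, evict 2, frames=[5,4,6] (faults so far: 5)
  step 11: ref 4 -> HIT, frames=[5,4,6] (faults so far: 5)
  step 12: ref 6 -> HIT, frames=[5,4,6] (faults so far: 5)
  step 13: ref 6 -> HIT, frames=[5,4,6] (faults so far: 5)
  step 14: ref 5 -> HIT, frames=[5,4,6] (faults so far: 5)
  step 15: ref 6 -> HIT, frames=[5,4,6] (faults so far: 5)
  Optimal total faults: 5

Answer: 7 6 5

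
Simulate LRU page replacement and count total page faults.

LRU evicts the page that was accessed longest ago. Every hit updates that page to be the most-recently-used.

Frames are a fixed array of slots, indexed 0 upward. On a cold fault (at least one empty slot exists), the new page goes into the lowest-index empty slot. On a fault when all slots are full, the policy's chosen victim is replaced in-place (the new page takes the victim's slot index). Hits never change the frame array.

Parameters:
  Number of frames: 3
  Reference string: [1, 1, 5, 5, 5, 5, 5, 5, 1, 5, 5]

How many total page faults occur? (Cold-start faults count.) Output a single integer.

Step 0: ref 1 → FAULT, frames=[1,-,-]
Step 1: ref 1 → HIT, frames=[1,-,-]
Step 2: ref 5 → FAULT, frames=[1,5,-]
Step 3: ref 5 → HIT, frames=[1,5,-]
Step 4: ref 5 → HIT, frames=[1,5,-]
Step 5: ref 5 → HIT, frames=[1,5,-]
Step 6: ref 5 → HIT, frames=[1,5,-]
Step 7: ref 5 → HIT, frames=[1,5,-]
Step 8: ref 1 → HIT, frames=[1,5,-]
Step 9: ref 5 → HIT, frames=[1,5,-]
Step 10: ref 5 → HIT, frames=[1,5,-]
Total faults: 2

Answer: 2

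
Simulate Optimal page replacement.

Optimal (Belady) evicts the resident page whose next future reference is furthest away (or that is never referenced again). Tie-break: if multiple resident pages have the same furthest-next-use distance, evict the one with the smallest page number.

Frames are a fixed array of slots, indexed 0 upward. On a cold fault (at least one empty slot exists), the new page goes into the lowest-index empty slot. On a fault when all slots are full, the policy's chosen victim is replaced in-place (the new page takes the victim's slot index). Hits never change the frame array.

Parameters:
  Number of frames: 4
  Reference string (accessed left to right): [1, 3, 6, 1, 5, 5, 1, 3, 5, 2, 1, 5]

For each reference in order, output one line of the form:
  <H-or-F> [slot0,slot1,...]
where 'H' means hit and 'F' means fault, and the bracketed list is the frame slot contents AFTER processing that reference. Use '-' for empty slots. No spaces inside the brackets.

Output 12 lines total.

F [1,-,-,-]
F [1,3,-,-]
F [1,3,6,-]
H [1,3,6,-]
F [1,3,6,5]
H [1,3,6,5]
H [1,3,6,5]
H [1,3,6,5]
H [1,3,6,5]
F [1,2,6,5]
H [1,2,6,5]
H [1,2,6,5]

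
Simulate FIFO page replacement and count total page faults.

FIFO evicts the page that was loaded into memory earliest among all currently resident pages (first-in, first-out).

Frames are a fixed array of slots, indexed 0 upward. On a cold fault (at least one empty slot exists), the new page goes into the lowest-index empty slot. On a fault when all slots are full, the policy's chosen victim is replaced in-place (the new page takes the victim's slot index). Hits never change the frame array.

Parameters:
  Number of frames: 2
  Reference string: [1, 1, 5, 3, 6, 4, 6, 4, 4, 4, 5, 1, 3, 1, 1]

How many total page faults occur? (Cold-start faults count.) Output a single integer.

Step 0: ref 1 → FAULT, frames=[1,-]
Step 1: ref 1 → HIT, frames=[1,-]
Step 2: ref 5 → FAULT, frames=[1,5]
Step 3: ref 3 → FAULT (evict 1), frames=[3,5]
Step 4: ref 6 → FAULT (evict 5), frames=[3,6]
Step 5: ref 4 → FAULT (evict 3), frames=[4,6]
Step 6: ref 6 → HIT, frames=[4,6]
Step 7: ref 4 → HIT, frames=[4,6]
Step 8: ref 4 → HIT, frames=[4,6]
Step 9: ref 4 → HIT, frames=[4,6]
Step 10: ref 5 → FAULT (evict 6), frames=[4,5]
Step 11: ref 1 → FAULT (evict 4), frames=[1,5]
Step 12: ref 3 → FAULT (evict 5), frames=[1,3]
Step 13: ref 1 → HIT, frames=[1,3]
Step 14: ref 1 → HIT, frames=[1,3]
Total faults: 8

Answer: 8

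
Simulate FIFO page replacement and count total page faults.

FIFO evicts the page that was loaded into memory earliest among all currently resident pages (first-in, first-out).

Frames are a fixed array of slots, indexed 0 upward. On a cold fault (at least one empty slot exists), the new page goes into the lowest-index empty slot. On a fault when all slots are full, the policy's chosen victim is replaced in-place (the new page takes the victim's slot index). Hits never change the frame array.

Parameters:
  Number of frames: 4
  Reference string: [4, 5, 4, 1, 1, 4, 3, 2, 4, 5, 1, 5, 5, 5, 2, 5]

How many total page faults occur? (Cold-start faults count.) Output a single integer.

Answer: 8

Derivation:
Step 0: ref 4 → FAULT, frames=[4,-,-,-]
Step 1: ref 5 → FAULT, frames=[4,5,-,-]
Step 2: ref 4 → HIT, frames=[4,5,-,-]
Step 3: ref 1 → FAULT, frames=[4,5,1,-]
Step 4: ref 1 → HIT, frames=[4,5,1,-]
Step 5: ref 4 → HIT, frames=[4,5,1,-]
Step 6: ref 3 → FAULT, frames=[4,5,1,3]
Step 7: ref 2 → FAULT (evict 4), frames=[2,5,1,3]
Step 8: ref 4 → FAULT (evict 5), frames=[2,4,1,3]
Step 9: ref 5 → FAULT (evict 1), frames=[2,4,5,3]
Step 10: ref 1 → FAULT (evict 3), frames=[2,4,5,1]
Step 11: ref 5 → HIT, frames=[2,4,5,1]
Step 12: ref 5 → HIT, frames=[2,4,5,1]
Step 13: ref 5 → HIT, frames=[2,4,5,1]
Step 14: ref 2 → HIT, frames=[2,4,5,1]
Step 15: ref 5 → HIT, frames=[2,4,5,1]
Total faults: 8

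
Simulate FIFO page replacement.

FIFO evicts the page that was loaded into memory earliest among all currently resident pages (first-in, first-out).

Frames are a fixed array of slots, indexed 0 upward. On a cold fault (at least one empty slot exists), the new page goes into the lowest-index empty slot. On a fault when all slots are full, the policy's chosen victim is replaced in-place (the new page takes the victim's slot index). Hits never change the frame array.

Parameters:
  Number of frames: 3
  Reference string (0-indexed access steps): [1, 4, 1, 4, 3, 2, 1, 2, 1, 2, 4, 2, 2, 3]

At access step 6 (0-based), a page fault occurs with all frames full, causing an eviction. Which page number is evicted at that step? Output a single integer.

Step 0: ref 1 -> FAULT, frames=[1,-,-]
Step 1: ref 4 -> FAULT, frames=[1,4,-]
Step 2: ref 1 -> HIT, frames=[1,4,-]
Step 3: ref 4 -> HIT, frames=[1,4,-]
Step 4: ref 3 -> FAULT, frames=[1,4,3]
Step 5: ref 2 -> FAULT, evict 1, frames=[2,4,3]
Step 6: ref 1 -> FAULT, evict 4, frames=[2,1,3]
At step 6: evicted page 4

Answer: 4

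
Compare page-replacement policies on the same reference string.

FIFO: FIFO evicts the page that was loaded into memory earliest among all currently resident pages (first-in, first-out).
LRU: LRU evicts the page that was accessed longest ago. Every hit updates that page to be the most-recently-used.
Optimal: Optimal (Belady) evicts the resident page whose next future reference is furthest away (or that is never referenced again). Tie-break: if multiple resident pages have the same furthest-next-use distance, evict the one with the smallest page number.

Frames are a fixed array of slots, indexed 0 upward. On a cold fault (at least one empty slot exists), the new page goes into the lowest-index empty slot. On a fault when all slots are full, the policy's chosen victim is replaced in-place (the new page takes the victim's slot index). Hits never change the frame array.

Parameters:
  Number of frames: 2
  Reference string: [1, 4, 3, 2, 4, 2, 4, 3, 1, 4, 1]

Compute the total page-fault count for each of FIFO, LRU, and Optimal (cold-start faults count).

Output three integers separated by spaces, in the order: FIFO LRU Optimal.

Answer: 8 8 6

Derivation:
--- FIFO ---
  step 0: ref 1 -> FAULT, frames=[1,-] (faults so far: 1)
  step 1: ref 4 -> FAULT, frames=[1,4] (faults so far: 2)
  step 2: ref 3 -> FAULT, evict 1, frames=[3,4] (faults so far: 3)
  step 3: ref 2 -> FAULT, evict 4, frames=[3,2] (faults so far: 4)
  step 4: ref 4 -> FAULT, evict 3, frames=[4,2] (faults so far: 5)
  step 5: ref 2 -> HIT, frames=[4,2] (faults so far: 5)
  step 6: ref 4 -> HIT, frames=[4,2] (faults so far: 5)
  step 7: ref 3 -> FAULT, evict 2, frames=[4,3] (faults so far: 6)
  step 8: ref 1 -> FAULT, evict 4, frames=[1,3] (faults so far: 7)
  step 9: ref 4 -> FAULT, evict 3, frames=[1,4] (faults so far: 8)
  step 10: ref 1 -> HIT, frames=[1,4] (faults so far: 8)
  FIFO total faults: 8
--- LRU ---
  step 0: ref 1 -> FAULT, frames=[1,-] (faults so far: 1)
  step 1: ref 4 -> FAULT, frames=[1,4] (faults so far: 2)
  step 2: ref 3 -> FAULT, evict 1, frames=[3,4] (faults so far: 3)
  step 3: ref 2 -> FAULT, evict 4, frames=[3,2] (faults so far: 4)
  step 4: ref 4 -> FAULT, evict 3, frames=[4,2] (faults so far: 5)
  step 5: ref 2 -> HIT, frames=[4,2] (faults so far: 5)
  step 6: ref 4 -> HIT, frames=[4,2] (faults so far: 5)
  step 7: ref 3 -> FAULT, evict 2, frames=[4,3] (faults so far: 6)
  step 8: ref 1 -> FAULT, evict 4, frames=[1,3] (faults so far: 7)
  step 9: ref 4 -> FAULT, evict 3, frames=[1,4] (faults so far: 8)
  step 10: ref 1 -> HIT, frames=[1,4] (faults so far: 8)
  LRU total faults: 8
--- Optimal ---
  step 0: ref 1 -> FAULT, frames=[1,-] (faults so far: 1)
  step 1: ref 4 -> FAULT, frames=[1,4] (faults so far: 2)
  step 2: ref 3 -> FAULT, evict 1, frames=[3,4] (faults so far: 3)
  step 3: ref 2 -> FAULT, evict 3, frames=[2,4] (faults so far: 4)
  step 4: ref 4 -> HIT, frames=[2,4] (faults so far: 4)
  step 5: ref 2 -> HIT, frames=[2,4] (faults so far: 4)
  step 6: ref 4 -> HIT, frames=[2,4] (faults so far: 4)
  step 7: ref 3 -> FAULT, evict 2, frames=[3,4] (faults so far: 5)
  step 8: ref 1 -> FAULT, evict 3, frames=[1,4] (faults so far: 6)
  step 9: ref 4 -> HIT, frames=[1,4] (faults so far: 6)
  step 10: ref 1 -> HIT, frames=[1,4] (faults so far: 6)
  Optimal total faults: 6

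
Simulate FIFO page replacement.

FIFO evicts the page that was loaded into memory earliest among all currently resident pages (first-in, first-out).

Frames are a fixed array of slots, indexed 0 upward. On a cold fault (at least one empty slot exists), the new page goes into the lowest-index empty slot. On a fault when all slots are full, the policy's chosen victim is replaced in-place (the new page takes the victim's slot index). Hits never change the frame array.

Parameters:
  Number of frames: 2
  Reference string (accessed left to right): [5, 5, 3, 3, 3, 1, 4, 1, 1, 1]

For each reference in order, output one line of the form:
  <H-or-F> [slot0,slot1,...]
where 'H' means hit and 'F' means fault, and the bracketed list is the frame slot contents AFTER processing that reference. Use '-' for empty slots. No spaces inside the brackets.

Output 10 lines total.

F [5,-]
H [5,-]
F [5,3]
H [5,3]
H [5,3]
F [1,3]
F [1,4]
H [1,4]
H [1,4]
H [1,4]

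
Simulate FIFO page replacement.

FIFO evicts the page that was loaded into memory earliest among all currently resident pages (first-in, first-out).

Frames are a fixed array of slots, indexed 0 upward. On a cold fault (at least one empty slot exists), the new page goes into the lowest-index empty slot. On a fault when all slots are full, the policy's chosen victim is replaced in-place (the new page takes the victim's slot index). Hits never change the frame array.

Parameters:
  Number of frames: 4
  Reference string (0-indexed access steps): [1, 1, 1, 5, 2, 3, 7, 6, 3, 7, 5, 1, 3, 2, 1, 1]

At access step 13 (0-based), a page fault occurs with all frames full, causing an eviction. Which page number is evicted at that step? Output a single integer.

Step 0: ref 1 -> FAULT, frames=[1,-,-,-]
Step 1: ref 1 -> HIT, frames=[1,-,-,-]
Step 2: ref 1 -> HIT, frames=[1,-,-,-]
Step 3: ref 5 -> FAULT, frames=[1,5,-,-]
Step 4: ref 2 -> FAULT, frames=[1,5,2,-]
Step 5: ref 3 -> FAULT, frames=[1,5,2,3]
Step 6: ref 7 -> FAULT, evict 1, frames=[7,5,2,3]
Step 7: ref 6 -> FAULT, evict 5, frames=[7,6,2,3]
Step 8: ref 3 -> HIT, frames=[7,6,2,3]
Step 9: ref 7 -> HIT, frames=[7,6,2,3]
Step 10: ref 5 -> FAULT, evict 2, frames=[7,6,5,3]
Step 11: ref 1 -> FAULT, evict 3, frames=[7,6,5,1]
Step 12: ref 3 -> FAULT, evict 7, frames=[3,6,5,1]
Step 13: ref 2 -> FAULT, evict 6, frames=[3,2,5,1]
At step 13: evicted page 6

Answer: 6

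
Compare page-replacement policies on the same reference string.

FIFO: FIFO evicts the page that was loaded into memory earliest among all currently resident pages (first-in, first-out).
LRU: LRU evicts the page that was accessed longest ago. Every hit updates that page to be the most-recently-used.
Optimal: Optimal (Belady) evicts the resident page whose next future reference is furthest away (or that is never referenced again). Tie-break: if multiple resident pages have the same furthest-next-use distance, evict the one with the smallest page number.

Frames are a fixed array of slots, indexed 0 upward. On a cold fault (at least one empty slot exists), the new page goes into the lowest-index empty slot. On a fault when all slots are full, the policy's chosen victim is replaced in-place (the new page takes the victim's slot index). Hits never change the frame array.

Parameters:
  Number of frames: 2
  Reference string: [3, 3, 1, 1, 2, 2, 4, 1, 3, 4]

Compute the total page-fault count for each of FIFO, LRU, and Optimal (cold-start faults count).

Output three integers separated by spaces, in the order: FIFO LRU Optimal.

Answer: 7 7 5

Derivation:
--- FIFO ---
  step 0: ref 3 -> FAULT, frames=[3,-] (faults so far: 1)
  step 1: ref 3 -> HIT, frames=[3,-] (faults so far: 1)
  step 2: ref 1 -> FAULT, frames=[3,1] (faults so far: 2)
  step 3: ref 1 -> HIT, frames=[3,1] (faults so far: 2)
  step 4: ref 2 -> FAULT, evict 3, frames=[2,1] (faults so far: 3)
  step 5: ref 2 -> HIT, frames=[2,1] (faults so far: 3)
  step 6: ref 4 -> FAULT, evict 1, frames=[2,4] (faults so far: 4)
  step 7: ref 1 -> FAULT, evict 2, frames=[1,4] (faults so far: 5)
  step 8: ref 3 -> FAULT, evict 4, frames=[1,3] (faults so far: 6)
  step 9: ref 4 -> FAULT, evict 1, frames=[4,3] (faults so far: 7)
  FIFO total faults: 7
--- LRU ---
  step 0: ref 3 -> FAULT, frames=[3,-] (faults so far: 1)
  step 1: ref 3 -> HIT, frames=[3,-] (faults so far: 1)
  step 2: ref 1 -> FAULT, frames=[3,1] (faults so far: 2)
  step 3: ref 1 -> HIT, frames=[3,1] (faults so far: 2)
  step 4: ref 2 -> FAULT, evict 3, frames=[2,1] (faults so far: 3)
  step 5: ref 2 -> HIT, frames=[2,1] (faults so far: 3)
  step 6: ref 4 -> FAULT, evict 1, frames=[2,4] (faults so far: 4)
  step 7: ref 1 -> FAULT, evict 2, frames=[1,4] (faults so far: 5)
  step 8: ref 3 -> FAULT, evict 4, frames=[1,3] (faults so far: 6)
  step 9: ref 4 -> FAULT, evict 1, frames=[4,3] (faults so far: 7)
  LRU total faults: 7
--- Optimal ---
  step 0: ref 3 -> FAULT, frames=[3,-] (faults so far: 1)
  step 1: ref 3 -> HIT, frames=[3,-] (faults so far: 1)
  step 2: ref 1 -> FAULT, frames=[3,1] (faults so far: 2)
  step 3: ref 1 -> HIT, frames=[3,1] (faults so far: 2)
  step 4: ref 2 -> FAULT, evict 3, frames=[2,1] (faults so far: 3)
  step 5: ref 2 -> HIT, frames=[2,1] (faults so far: 3)
  step 6: ref 4 -> FAULT, evict 2, frames=[4,1] (faults so far: 4)
  step 7: ref 1 -> HIT, frames=[4,1] (faults so far: 4)
  step 8: ref 3 -> FAULT, evict 1, frames=[4,3] (faults so far: 5)
  step 9: ref 4 -> HIT, frames=[4,3] (faults so far: 5)
  Optimal total faults: 5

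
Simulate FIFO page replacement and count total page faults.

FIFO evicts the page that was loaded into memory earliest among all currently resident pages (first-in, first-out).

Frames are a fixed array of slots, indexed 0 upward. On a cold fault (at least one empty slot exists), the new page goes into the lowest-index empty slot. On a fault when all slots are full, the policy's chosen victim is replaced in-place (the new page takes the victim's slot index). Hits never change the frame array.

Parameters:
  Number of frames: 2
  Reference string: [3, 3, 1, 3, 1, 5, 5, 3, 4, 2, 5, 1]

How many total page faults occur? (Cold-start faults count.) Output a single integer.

Answer: 8

Derivation:
Step 0: ref 3 → FAULT, frames=[3,-]
Step 1: ref 3 → HIT, frames=[3,-]
Step 2: ref 1 → FAULT, frames=[3,1]
Step 3: ref 3 → HIT, frames=[3,1]
Step 4: ref 1 → HIT, frames=[3,1]
Step 5: ref 5 → FAULT (evict 3), frames=[5,1]
Step 6: ref 5 → HIT, frames=[5,1]
Step 7: ref 3 → FAULT (evict 1), frames=[5,3]
Step 8: ref 4 → FAULT (evict 5), frames=[4,3]
Step 9: ref 2 → FAULT (evict 3), frames=[4,2]
Step 10: ref 5 → FAULT (evict 4), frames=[5,2]
Step 11: ref 1 → FAULT (evict 2), frames=[5,1]
Total faults: 8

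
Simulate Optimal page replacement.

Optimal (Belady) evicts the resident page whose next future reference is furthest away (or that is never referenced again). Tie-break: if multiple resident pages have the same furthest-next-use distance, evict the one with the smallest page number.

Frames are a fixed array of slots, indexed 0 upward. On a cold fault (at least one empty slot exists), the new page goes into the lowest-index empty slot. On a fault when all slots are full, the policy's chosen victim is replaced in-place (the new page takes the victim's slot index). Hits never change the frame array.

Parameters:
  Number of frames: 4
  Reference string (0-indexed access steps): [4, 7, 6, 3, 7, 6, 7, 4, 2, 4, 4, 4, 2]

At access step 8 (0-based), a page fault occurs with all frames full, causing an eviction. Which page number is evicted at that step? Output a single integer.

Answer: 3

Derivation:
Step 0: ref 4 -> FAULT, frames=[4,-,-,-]
Step 1: ref 7 -> FAULT, frames=[4,7,-,-]
Step 2: ref 6 -> FAULT, frames=[4,7,6,-]
Step 3: ref 3 -> FAULT, frames=[4,7,6,3]
Step 4: ref 7 -> HIT, frames=[4,7,6,3]
Step 5: ref 6 -> HIT, frames=[4,7,6,3]
Step 6: ref 7 -> HIT, frames=[4,7,6,3]
Step 7: ref 4 -> HIT, frames=[4,7,6,3]
Step 8: ref 2 -> FAULT, evict 3, frames=[4,7,6,2]
At step 8: evicted page 3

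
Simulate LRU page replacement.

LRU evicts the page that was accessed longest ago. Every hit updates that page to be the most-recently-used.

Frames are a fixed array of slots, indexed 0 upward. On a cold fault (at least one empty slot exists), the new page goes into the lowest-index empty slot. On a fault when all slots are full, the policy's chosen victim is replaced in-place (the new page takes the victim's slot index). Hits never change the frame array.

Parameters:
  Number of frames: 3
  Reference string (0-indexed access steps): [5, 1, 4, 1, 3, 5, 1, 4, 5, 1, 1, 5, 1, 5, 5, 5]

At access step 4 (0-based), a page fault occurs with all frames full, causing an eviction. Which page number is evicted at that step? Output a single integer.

Step 0: ref 5 -> FAULT, frames=[5,-,-]
Step 1: ref 1 -> FAULT, frames=[5,1,-]
Step 2: ref 4 -> FAULT, frames=[5,1,4]
Step 3: ref 1 -> HIT, frames=[5,1,4]
Step 4: ref 3 -> FAULT, evict 5, frames=[3,1,4]
At step 4: evicted page 5

Answer: 5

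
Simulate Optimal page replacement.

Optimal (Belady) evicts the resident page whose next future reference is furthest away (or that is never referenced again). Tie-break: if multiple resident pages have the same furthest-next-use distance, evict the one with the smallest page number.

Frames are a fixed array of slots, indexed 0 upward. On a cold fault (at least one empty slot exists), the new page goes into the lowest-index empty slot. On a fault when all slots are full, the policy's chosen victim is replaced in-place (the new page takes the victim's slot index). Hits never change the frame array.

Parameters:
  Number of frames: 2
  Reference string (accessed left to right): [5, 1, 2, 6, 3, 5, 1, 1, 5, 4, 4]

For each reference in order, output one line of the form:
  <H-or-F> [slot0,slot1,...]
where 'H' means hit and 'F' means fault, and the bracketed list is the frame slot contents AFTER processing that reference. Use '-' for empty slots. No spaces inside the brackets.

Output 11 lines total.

F [5,-]
F [5,1]
F [5,2]
F [5,6]
F [5,3]
H [5,3]
F [5,1]
H [5,1]
H [5,1]
F [5,4]
H [5,4]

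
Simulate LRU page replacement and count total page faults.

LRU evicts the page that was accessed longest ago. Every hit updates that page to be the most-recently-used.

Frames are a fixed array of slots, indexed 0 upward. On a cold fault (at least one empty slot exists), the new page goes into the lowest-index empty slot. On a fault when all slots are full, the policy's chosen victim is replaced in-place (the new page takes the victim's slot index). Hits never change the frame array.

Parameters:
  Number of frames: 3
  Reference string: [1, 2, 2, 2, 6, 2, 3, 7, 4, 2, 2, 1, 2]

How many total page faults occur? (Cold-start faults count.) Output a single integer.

Answer: 8

Derivation:
Step 0: ref 1 → FAULT, frames=[1,-,-]
Step 1: ref 2 → FAULT, frames=[1,2,-]
Step 2: ref 2 → HIT, frames=[1,2,-]
Step 3: ref 2 → HIT, frames=[1,2,-]
Step 4: ref 6 → FAULT, frames=[1,2,6]
Step 5: ref 2 → HIT, frames=[1,2,6]
Step 6: ref 3 → FAULT (evict 1), frames=[3,2,6]
Step 7: ref 7 → FAULT (evict 6), frames=[3,2,7]
Step 8: ref 4 → FAULT (evict 2), frames=[3,4,7]
Step 9: ref 2 → FAULT (evict 3), frames=[2,4,7]
Step 10: ref 2 → HIT, frames=[2,4,7]
Step 11: ref 1 → FAULT (evict 7), frames=[2,4,1]
Step 12: ref 2 → HIT, frames=[2,4,1]
Total faults: 8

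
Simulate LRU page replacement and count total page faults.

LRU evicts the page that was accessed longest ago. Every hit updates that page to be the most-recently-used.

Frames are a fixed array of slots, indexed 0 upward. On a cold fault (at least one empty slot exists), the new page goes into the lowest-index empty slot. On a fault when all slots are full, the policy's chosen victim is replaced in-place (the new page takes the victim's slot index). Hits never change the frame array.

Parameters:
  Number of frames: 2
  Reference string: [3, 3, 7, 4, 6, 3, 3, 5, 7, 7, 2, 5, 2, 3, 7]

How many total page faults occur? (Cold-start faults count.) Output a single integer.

Answer: 11

Derivation:
Step 0: ref 3 → FAULT, frames=[3,-]
Step 1: ref 3 → HIT, frames=[3,-]
Step 2: ref 7 → FAULT, frames=[3,7]
Step 3: ref 4 → FAULT (evict 3), frames=[4,7]
Step 4: ref 6 → FAULT (evict 7), frames=[4,6]
Step 5: ref 3 → FAULT (evict 4), frames=[3,6]
Step 6: ref 3 → HIT, frames=[3,6]
Step 7: ref 5 → FAULT (evict 6), frames=[3,5]
Step 8: ref 7 → FAULT (evict 3), frames=[7,5]
Step 9: ref 7 → HIT, frames=[7,5]
Step 10: ref 2 → FAULT (evict 5), frames=[7,2]
Step 11: ref 5 → FAULT (evict 7), frames=[5,2]
Step 12: ref 2 → HIT, frames=[5,2]
Step 13: ref 3 → FAULT (evict 5), frames=[3,2]
Step 14: ref 7 → FAULT (evict 2), frames=[3,7]
Total faults: 11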